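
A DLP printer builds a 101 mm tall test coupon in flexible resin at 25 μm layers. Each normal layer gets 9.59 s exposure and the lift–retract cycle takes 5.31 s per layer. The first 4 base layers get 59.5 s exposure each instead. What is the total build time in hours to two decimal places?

16.78 hours

Layer count = ceil(101 / 0.025) = 4040.
Burn-in layers = 4 × (59.5 + 5.31), so 259.24 s.
Regular layers = 4036 × (9.59 + 5.31) = 60136.4 s.
Sum: 259.24 + 60136.4 = 60395.64 s → 16.78 hours.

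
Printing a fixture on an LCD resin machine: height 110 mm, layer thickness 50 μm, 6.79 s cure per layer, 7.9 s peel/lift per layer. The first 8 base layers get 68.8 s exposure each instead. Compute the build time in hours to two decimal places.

Layer count = ceil(110 / 0.05) = 2200.
Burn-in layers: 8 × (68.8 + 7.9) → 613.6 s.
Normal layers: 2192 × (6.79 + 7.9) → 32200.48 s.
Total = 613.6 + 32200.48 = 32814.08 s = 9.12 hours.

9.12 hours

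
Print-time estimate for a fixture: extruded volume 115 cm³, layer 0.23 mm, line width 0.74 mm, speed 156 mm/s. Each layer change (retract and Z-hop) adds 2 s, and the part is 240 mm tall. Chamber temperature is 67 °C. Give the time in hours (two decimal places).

1.78 hours

Extrusion cross-section = 0.23 × 0.74 = 0.1702 mm².
Toolpath length = 115 cm³ / 0.1702 mm² = 115000 / 0.1702 = 675675.7 mm.
Extrusion time: 675675.7 / 156 → 4331.3 s.
Layer count = ceil(240 / 0.23) = 1044.
Z-hop total = 1044 × 2 = 2088 s.
Total = 4331.3 + 2088 = 6419.3 s = 1.78 hours.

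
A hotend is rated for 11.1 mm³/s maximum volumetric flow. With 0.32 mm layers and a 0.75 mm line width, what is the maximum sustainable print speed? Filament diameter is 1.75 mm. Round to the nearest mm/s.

Extrusion cross-section = 0.32 × 0.75 = 0.24 mm².
Max speed = 11.1 / 0.24 = 46.25 ≈ 46 mm/s.

46 mm/s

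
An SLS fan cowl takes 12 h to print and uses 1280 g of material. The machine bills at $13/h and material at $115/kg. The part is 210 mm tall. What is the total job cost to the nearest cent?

$303.20

Time charge = 13 × 12 = $156.00.
Material charge = 115 × 1280/1000, so $147.20.
Job cost: 156.00 + 147.20 = $303.20.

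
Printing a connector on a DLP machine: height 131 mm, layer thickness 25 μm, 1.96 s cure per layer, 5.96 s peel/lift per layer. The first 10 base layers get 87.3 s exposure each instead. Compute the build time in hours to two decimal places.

11.77 hours

Number of layers: 131 / 0.025 → 5240 (rounded up).
Base layers = 10 × (87.3 + 5.96) = 932.6 s.
Normal layers = 5230 × (1.96 + 5.96) = 41421.6 s.
Total = 932.6 + 41421.6 = 42354.2 s = 11.77 hours.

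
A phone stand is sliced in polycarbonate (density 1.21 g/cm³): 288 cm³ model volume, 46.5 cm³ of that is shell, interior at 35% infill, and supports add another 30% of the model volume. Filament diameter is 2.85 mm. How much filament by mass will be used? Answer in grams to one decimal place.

263.1 g

Volume inside the shell: 288 − 46.5 → 241.5 cm³.
Infill deposited = 0.35 × 241.5, so 84.525 cm³.
Support: 0.30 × 288 → 86.4 cm³.
Total printed volume: 46.5 + 84.525 + 86.4 → 217.425 cm³.
Mass: 217.425 × 1.21 → 263.08425 g.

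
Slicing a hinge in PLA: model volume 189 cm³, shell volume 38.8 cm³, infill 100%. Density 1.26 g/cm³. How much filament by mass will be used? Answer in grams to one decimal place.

Infill region: 189 − 38.8 → 150.2 cm³.
Deposited infill = 1.00 × 150.2 = 150.2 cm³.
Deposited volume = 38.8 + 150.2 = 189 cm³.
Mass: 189 × 1.26 → 238.14 g.

238.1 g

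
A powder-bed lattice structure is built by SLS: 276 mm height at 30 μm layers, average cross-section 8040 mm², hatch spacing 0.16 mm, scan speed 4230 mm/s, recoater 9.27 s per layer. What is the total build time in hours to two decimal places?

54.05 hours

Number of layers: 276 / 0.03 → 9200 (rounded up).
Per-layer scan distance = 8040 / 0.16 = 50250 mm.
Scan time per layer = 50250 / 4230, so 11.8794 s.
Per-layer time = 11.8794 + 9.27 = 21.1494 s.
9200 layers × 21.1494 s/layer = 194574.48 s, i.e. 54.05 hours.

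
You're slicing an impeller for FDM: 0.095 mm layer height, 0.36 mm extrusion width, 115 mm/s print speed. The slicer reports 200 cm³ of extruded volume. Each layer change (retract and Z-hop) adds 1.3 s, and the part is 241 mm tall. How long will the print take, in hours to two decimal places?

15.04 hours

Bead cross-section = 0.095 × 0.36 = 0.0342 mm².
Total extruded path = 200000/0.0342 = 5847953.2 mm.
Print-move time = 5847953.2 / 115, so 50851.8 s.
Number of layers: 241 / 0.095 → 2537 (rounded up).
Layer-change overhead = 2537 × 1.3 = 3298.1 s.
Total = 50851.8 + 3298.1 = 54149.9 s = 15.04 hours.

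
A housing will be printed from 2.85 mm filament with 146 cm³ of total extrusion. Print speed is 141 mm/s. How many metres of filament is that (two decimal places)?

A = π r² = π × 1.425² = 6.3794 mm².
L = 146000 mm³ / 6.3794 mm² = 22886.16 mm, i.e. 22.89 m.

22.89 m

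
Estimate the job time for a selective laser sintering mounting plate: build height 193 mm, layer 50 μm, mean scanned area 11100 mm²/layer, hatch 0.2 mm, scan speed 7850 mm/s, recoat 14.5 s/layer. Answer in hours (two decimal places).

23.13 hours

Number of layers: 193 / 0.05 → 3860 (rounded up).
Hatch length per layer = 11100 / 0.2 = 55500 mm.
Scan time per layer = 55500 / 7850, so 7.0701 s.
Layer cycle = 7.0701 + 14.5 = 21.5701 s.
Total: 3860 × 21.5701 s = 83260.586 s → 23.13 hours.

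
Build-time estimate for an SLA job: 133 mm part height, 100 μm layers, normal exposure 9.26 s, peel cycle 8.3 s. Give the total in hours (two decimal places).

Number of layers: 133 / 0.1 → 1330 (rounded up).
Cycle time = 9.26 + 8.3 = 17.56 s.
Total = 1330 × 17.56 = 23354.8 s = 6.49 hours.

6.49 hours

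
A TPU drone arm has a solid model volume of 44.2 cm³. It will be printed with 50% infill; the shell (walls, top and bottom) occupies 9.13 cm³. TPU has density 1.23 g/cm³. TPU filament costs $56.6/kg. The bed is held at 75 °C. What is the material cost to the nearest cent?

Infill region: 44.2 − 9.13 → 35.07 cm³.
Infill deposited = 0.50 × 35.07, so 17.535 cm³.
Total extruded = 9.13 + 17.535 = 26.665 cm³.
Mass: 26.665 × 1.23 → 32.79795 g.
At $56.6/kg: 32.79795/1000 × 56.6 = $1.86.

$1.86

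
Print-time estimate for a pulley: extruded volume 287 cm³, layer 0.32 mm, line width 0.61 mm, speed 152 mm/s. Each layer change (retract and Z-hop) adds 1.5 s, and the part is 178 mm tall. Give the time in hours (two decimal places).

2.92 hours

Line area: 0.32 × 0.61 → 0.1952 mm².
Toolpath length = 287 cm³ / 0.1952 mm² = 287000 / 0.1952 = 1470286.9 mm.
Time extruding = 1470286.9 / 152, so 9672.9 s.
Layer count = ceil(178 / 0.32) = 557.
Non-print overhead = 557 × 1.5, so 835.5 s.
Altogether 9672.9 + 835.5 = 10508.4 s, i.e. 2.92 hours.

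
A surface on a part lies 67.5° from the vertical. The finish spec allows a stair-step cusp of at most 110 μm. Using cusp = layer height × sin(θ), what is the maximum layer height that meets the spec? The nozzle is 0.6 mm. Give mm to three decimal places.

Layer height = cusp / sin(67.5°) = 0.11 / 0.9239 = 0.119 mm.

0.119 mm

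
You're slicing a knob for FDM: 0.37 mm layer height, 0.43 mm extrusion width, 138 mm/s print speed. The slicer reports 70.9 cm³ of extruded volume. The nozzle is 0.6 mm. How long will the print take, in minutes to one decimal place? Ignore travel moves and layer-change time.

Bead cross-section: 0.37 × 0.43 → 0.1591 mm².
Toolpath length = 70.9 cm³ / 0.1591 mm² = 70900 / 0.1591 = 445631.7 mm.
Extrusion time = 445631.7 / 138, so 3229.2 s.
Converting: 3229.2 s = 53.8 minutes.

53.8 minutes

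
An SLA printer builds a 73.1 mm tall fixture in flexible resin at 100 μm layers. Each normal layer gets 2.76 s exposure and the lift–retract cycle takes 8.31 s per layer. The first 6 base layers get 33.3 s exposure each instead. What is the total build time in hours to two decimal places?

2.30 hours

Number of layers: 73.1 / 0.1 → 731 (rounded up).
Burn-in layers = 6 × (33.3 + 8.31) = 249.66 s.
Regular layers = 725 × (2.76 + 8.31) = 8025.75 s.
Sum: 249.66 + 8025.75 = 8275.41 s → 2.30 hours.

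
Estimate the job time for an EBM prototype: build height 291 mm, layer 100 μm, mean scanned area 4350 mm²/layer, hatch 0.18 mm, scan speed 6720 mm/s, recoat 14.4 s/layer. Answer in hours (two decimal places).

14.55 hours

Layer count = ceil(291 / 0.1) = 2910.
Per-layer scan distance: 4350 / 0.18 → 24166.7 mm.
Scan time per layer = 24166.7 / 6720 = 3.5962 s.
Time per layer = 3.5962 + 14.4, so 17.9962 s.
Total: 2910 × 17.9962 s = 52368.942 s → 14.55 hours.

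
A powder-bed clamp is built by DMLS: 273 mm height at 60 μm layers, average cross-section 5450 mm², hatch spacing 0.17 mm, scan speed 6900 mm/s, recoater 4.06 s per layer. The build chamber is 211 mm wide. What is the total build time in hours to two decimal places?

11.00 hours

Number of layers: 273 / 0.06 → 4550 (rounded up).
Per-layer scan distance: 5450 / 0.17 → 32058.8 mm.
Per-layer scan time = 32058.8 / 6900 = 4.6462 s.
Per-layer time: 4.6462 + 4.06 → 8.7062 s.
Build time = 4550 × 8.7062 = 39613.21 s = 11.00 hours.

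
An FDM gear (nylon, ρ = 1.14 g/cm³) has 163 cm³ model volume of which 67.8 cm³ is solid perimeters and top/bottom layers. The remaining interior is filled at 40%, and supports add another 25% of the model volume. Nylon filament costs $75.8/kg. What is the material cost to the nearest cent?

Infill region = 163 − 67.8, so 95.2 cm³.
Infill volume: 0.40 × 95.2 → 38.08 cm³.
Support = 0.25 × 163, so 40.75 cm³.
Total printed volume = 67.8 + 38.08 + 40.75 = 146.63 cm³.
Mass = 146.63 × 1.14 = 167.1582 g.
At $75.8/kg: 167.1582/1000 × 75.8 = $12.67.

$12.67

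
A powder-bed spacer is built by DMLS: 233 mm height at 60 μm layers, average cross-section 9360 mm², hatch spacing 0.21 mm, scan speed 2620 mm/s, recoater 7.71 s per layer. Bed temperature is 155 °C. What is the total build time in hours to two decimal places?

Layers = ⌈233/0.06⌉ = 3884.
Hatch length per layer = 9360 / 0.21 = 44571.4 mm.
Scan time per layer = 44571.4 / 2620, so 17.012 s.
Per-layer time = 17.012 + 7.71, so 24.722 s.
Build time = 3884 × 24.722 = 96020.248 s = 26.67 hours.

26.67 hours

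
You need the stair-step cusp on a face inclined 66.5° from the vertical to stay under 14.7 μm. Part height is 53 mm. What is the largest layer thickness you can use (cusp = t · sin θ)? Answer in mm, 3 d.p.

0.016 mm

Layer height = cusp / sin(66.5°) = 0.0147 / 0.9171 = 0.016 mm.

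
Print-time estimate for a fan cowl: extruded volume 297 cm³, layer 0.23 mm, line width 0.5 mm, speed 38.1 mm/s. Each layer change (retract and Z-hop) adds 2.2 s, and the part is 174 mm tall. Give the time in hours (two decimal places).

Extrusion cross-section: 0.23 × 0.5 → 0.115 mm².
Toolpath length = 297 cm³ / 0.115 mm² = 297000 / 0.115 = 2582608.7 mm.
Time extruding = 2582608.7 / 38.1, so 67785 s.
Number of layers: 174 / 0.23 → 757 (rounded up).
Z-hop total = 757 × 2.2 = 1665.4 s.
Total = 67785 + 1665.4 = 69450.4 s = 19.29 hours.

19.29 hours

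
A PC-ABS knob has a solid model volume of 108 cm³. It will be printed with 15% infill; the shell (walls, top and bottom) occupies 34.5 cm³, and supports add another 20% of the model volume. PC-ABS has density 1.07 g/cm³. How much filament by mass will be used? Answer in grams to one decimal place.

71.8 g

Volume inside the shell: 108 − 34.5 → 73.5 cm³.
Infill deposited: 0.15 × 73.5 → 11.025 cm³.
Support: 0.20 × 108 → 21.6 cm³.
Total extruded = 34.5 + 11.025 + 21.6 = 67.125 cm³.
Mass = 67.125 × 1.07, so 71.82375 g.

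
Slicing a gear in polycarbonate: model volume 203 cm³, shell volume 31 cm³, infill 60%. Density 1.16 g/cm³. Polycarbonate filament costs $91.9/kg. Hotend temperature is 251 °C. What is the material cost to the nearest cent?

Volume inside the shell = 203 − 31, so 172 cm³.
Infill deposited: 0.60 × 172 → 103.2 cm³.
Deposited volume: 31 + 103.2 → 134.2 cm³.
Mass = 134.2 × 1.16, so 155.672 g.
At $91.9/kg: 155.672/1000 × 91.9 = $14.31.

$14.31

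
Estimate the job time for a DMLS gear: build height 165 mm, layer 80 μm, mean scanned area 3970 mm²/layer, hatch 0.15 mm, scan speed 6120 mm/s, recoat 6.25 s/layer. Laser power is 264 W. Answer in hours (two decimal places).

Layer count = ceil(165 / 0.08) = 2063.
Hatch length per layer = 3970 / 0.15 = 26466.7 mm.
Per-layer scan time = 26466.7 / 6120, so 4.3246 s.
Layer cycle = 4.3246 + 6.25, so 10.5746 s.
Build time = 2063 × 10.5746 = 21815.3998 s = 6.06 hours.

6.06 hours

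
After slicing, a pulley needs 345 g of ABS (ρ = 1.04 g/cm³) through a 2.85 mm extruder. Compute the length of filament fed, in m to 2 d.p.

Extruded volume: 345/1.04 = 331.7308 cm³ (331730.8 mm³).
Cross-section of 2.85 mm filament: π·(2.85/2)² = 6.3794 mm².
L = V/A = 331730.8/6.3794 = 52000.31 mm → 52.00 m.

52.00 m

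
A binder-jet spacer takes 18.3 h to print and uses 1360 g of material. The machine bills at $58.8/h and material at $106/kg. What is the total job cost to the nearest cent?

$1220.20

Time charge = 58.8 × 18.3 = $1076.04.
Material cost: 106 × 1360/1000 → $144.16.
Job cost: 1076.04 + 144.16 = $1220.20.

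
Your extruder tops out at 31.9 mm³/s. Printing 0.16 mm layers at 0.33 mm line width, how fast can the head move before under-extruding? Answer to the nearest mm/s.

A = 0.16 × 0.33 = 0.0528 mm².
v_max = Q/A = 31.9/0.0528 = 604.17 mm/s → 604 mm/s.

604 mm/s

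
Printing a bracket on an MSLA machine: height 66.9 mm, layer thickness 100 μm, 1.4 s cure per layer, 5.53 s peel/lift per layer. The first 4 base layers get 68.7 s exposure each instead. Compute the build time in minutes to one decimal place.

81.8 minutes

Layers = ⌈66.9/0.1⌉ = 669.
Bottom layers = 4 × (68.7 + 5.53) = 296.92 s.
Normal layers = 665 × (1.4 + 5.53), so 4608.45 s.
Total = 296.92 + 4608.45 = 4905.37 s = 81.8 minutes.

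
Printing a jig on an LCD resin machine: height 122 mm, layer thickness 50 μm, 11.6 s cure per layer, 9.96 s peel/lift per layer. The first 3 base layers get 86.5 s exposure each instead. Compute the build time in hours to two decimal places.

14.68 hours

Layer count = ceil(122 / 0.05) = 2440.
Burn-in layers: 3 × (86.5 + 9.96) → 289.38 s.
Normal layers = 2437 × (11.6 + 9.96) = 52541.72 s.
Total = 289.38 + 52541.72 = 52831.1 s = 14.68 hours.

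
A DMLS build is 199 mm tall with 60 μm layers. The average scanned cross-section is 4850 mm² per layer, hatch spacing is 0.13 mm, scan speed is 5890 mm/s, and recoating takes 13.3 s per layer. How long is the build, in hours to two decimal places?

Number of layers: 199 / 0.06 → 3317 (rounded up).
Hatch length per layer: 4850 / 0.13 → 37307.7 mm.
Scan time per layer = 37307.7 / 5890 = 6.3341 s.
Time per layer: 6.3341 + 13.3 → 19.6341 s.
3317 layers × 19.6341 s/layer = 65126.3097 s, i.e. 18.09 hours.

18.09 hours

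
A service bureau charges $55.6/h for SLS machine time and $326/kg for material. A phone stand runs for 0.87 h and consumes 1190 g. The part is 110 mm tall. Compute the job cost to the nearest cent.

$436.31

Machine cost = 55.6 × 0.87 = $48.372.
Material charge = 326 × 1190/1000, so $387.94.
Job cost: 48.372 + 387.94 = 436.312 ≈ $436.31.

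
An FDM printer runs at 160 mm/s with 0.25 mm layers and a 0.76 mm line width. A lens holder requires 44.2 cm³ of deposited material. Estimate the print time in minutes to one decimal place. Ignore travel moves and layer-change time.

24.2 minutes

Line area = 0.25 × 0.76, so 0.19 mm².
Path length: 44200 mm³ / 0.19 mm² → 232631.6 mm.
Time extruding: 232631.6 / 160 → 1453.9 s.
Converting: 1453.9 s = 24.2 minutes.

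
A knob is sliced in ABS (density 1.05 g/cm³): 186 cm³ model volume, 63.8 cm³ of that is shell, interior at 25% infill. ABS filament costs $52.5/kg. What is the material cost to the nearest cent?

$5.20

Volume inside the shell = 186 − 63.8 = 122.2 cm³.
Infill deposited = 0.25 × 122.2, so 30.55 cm³.
Deposited volume = 63.8 + 30.55, so 94.35 cm³.
Mass = 94.35 × 1.05 = 99.0675 g.
At $52.5/kg: 99.0675/1000 × 52.5 = $5.20.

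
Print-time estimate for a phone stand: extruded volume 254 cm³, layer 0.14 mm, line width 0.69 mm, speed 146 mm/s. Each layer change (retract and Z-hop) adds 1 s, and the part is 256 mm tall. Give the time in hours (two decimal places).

Line area = 0.14 × 0.69 = 0.0966 mm².
Total extruded path = 254000/0.0966 = 2629399.6 mm.
Print-move time: 2629399.6 / 146 → 18009.6 s.
Layers = ⌈256/0.14⌉ = 1829.
Layer-change overhead = 1829 × 1 = 1829 s.
Total = 18009.6 + 1829 = 19838.6 s = 5.51 hours.

5.51 hours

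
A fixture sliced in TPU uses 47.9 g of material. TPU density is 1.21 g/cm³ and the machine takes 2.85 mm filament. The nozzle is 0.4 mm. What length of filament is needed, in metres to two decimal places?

6.21 m

Extruded volume: 47.9/1.21 = 39.5868 cm³ (39586.8 mm³).
Cross-section of 2.85 mm filament: π·(2.85/2)² = 6.3794 mm².
L = V/A = 39586.8/6.3794 = 6205.41 mm → 6.21 m.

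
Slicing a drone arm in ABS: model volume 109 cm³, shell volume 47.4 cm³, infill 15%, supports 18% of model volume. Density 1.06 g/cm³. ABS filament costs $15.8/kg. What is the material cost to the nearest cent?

$1.28

Infill region = 109 − 47.4, so 61.6 cm³.
Infill volume = 0.15 × 61.6, so 9.24 cm³.
Support = 0.18 × 109, so 19.62 cm³.
Total extruded: 47.4 + 9.24 + 19.62 → 76.26 cm³.
Mass: 76.26 × 1.06 → 80.8356 g.
Cost = 80.8356 g / 1000 × $15.8/kg = $1.28.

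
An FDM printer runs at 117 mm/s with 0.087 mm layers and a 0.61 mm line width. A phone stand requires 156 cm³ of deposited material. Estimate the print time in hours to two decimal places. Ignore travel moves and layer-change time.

Line area = 0.087 × 0.61, so 0.05307 mm².
Total extruded path = 156000/0.05307 = 2939513.8 mm.
Extrusion time = 2939513.8 / 117 = 25124 s.
Converting: 25124 s = 6.98 hours.

6.98 hours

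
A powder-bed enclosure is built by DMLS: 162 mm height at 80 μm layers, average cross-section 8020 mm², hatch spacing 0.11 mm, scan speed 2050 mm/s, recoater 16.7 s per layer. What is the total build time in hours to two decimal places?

Layer count = ceil(162 / 0.08) = 2025.
Hatch length per layer = 8020 / 0.11 = 72909.1 mm.
Scan time per layer: 72909.1 / 2050 → 35.5654 s.
Time per layer = 35.5654 + 16.7 = 52.2654 s.
Build time = 2025 × 52.2654 = 105837.435 s = 29.40 hours.

29.40 hours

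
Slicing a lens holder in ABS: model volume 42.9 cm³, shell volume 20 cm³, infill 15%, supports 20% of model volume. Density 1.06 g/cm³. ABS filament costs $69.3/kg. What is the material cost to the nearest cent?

Volume inside the shell = 42.9 − 20 = 22.9 cm³.
Infill volume = 0.15 × 22.9, so 3.435 cm³.
Support: 0.20 × 42.9 → 8.58 cm³.
Total printed volume = 20 + 3.435 + 8.58 = 32.015 cm³.
Mass: 32.015 × 1.06 → 33.9359 g.
Cost = 33.9359 g / 1000 × $69.3/kg = $2.35.

$2.35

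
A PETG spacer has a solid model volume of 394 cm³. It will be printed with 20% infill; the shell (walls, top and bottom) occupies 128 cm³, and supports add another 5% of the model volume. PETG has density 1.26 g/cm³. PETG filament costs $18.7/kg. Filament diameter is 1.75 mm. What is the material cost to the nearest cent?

Interior volume = 394 − 128, so 266 cm³.
Deposited infill = 0.20 × 266, so 53.2 cm³.
Support = 0.05 × 394 = 19.7 cm³.
Deposited volume: 128 + 53.2 + 19.7 → 200.9 cm³.
Mass: 200.9 × 1.26 → 253.134 g.
At $18.7/kg: 253.134/1000 × 18.7 = $4.73.

$4.73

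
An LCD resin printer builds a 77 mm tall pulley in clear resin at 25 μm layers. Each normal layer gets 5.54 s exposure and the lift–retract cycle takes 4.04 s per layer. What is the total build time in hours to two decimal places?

8.20 hours

Number of layers: 77 / 0.025 → 3080 (rounded up).
Per-layer time = 5.54 + 4.04 = 9.58 s.
Total = 3080 × 9.58 = 29506.4 s = 8.20 hours.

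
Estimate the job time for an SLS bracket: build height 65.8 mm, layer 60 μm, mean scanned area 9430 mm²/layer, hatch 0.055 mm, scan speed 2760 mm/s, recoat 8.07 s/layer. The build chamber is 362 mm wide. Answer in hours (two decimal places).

Number of layers: 65.8 / 0.06 → 1097 (rounded up).
Per-layer scan distance = 9430 / 0.055 = 171454.5 mm.
Laser time per layer: 171454.5 / 2760 → 62.1212 s.
Layer cycle: 62.1212 + 8.07 → 70.1912 s.
1097 layers × 70.1912 s/layer = 76999.7464 s, i.e. 21.39 hours.

21.39 hours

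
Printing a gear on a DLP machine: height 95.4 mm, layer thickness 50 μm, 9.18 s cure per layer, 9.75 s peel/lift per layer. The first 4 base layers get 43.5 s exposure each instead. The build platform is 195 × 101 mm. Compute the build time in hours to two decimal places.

10.07 hours

Layer count = ceil(95.4 / 0.05) = 1908.
Base layers = 4 × (43.5 + 9.75) = 213 s.
Normal layers: 1904 × (9.18 + 9.75) → 36042.72 s.
Sum: 213 + 36042.72 = 36255.72 s → 10.07 hours.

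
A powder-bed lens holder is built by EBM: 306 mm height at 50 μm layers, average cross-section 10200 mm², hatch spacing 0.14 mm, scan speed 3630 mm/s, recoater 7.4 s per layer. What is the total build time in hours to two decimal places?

Layer count = ceil(306 / 0.05) = 6120.
Per-layer scan distance: 10200 / 0.14 → 72857.1 mm.
Beam time per layer = 72857.1 / 3630 = 20.0708 s.
Layer cycle = 20.0708 + 7.4 = 27.4708 s.
6120 layers × 27.4708 s/layer = 168121.296 s, i.e. 46.70 hours.

46.70 hours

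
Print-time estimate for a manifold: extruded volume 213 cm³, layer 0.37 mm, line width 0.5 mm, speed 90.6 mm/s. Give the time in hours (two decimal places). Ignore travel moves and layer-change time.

3.53 hours

Line area: 0.37 × 0.5 → 0.185 mm².
Path length: 213000 mm³ / 0.185 mm² → 1151351.4 mm.
Time extruding: 1151351.4 / 90.6 → 12708.1 s.
That's 12708.1 s → 3.53 hours.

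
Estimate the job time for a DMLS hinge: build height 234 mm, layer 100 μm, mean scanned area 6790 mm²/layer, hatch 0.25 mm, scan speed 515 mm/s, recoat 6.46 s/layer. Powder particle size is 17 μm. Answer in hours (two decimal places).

Layer count = ceil(234 / 0.1) = 2340.
Per-layer scan distance = 6790 / 0.25, so 27160 mm.
Laser time per layer = 27160 / 515, so 52.7379 s.
Time per layer = 52.7379 + 6.46, so 59.1979 s.
Build time = 2340 × 59.1979 = 138523.086 s = 38.48 hours.

38.48 hours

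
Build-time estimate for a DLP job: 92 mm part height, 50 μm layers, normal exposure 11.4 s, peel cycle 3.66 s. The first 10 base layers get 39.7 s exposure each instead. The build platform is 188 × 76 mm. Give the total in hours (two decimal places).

7.78 hours

Number of layers: 92 / 0.05 → 1840 (rounded up).
Bottom layers: 10 × (39.7 + 3.66) → 433.6 s.
Regular layers = 1830 × (11.4 + 3.66) = 27559.8 s.
Sum: 433.6 + 27559.8 = 27993.4 s → 7.78 hours.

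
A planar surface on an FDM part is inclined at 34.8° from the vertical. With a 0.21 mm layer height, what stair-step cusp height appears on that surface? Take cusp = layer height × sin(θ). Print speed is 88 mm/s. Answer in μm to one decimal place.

119.8 μm

Cusp = layer height × sin(34.8°) = 0.21 × 0.5707 = 0.119847 mm = 119.8 μm.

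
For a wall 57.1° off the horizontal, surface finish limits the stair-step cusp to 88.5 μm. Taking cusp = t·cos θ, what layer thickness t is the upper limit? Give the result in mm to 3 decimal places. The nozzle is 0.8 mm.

0.163 mm

cos(57.1°) = 0.5432; t_max = 0.0885/0.5432 = 0.163 mm.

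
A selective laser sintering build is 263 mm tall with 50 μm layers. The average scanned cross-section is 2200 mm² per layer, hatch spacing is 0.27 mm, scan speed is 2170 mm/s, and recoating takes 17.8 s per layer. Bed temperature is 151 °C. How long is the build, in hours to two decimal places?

Layer count = ceil(263 / 0.05) = 5260.
Scan path per layer = 2200 / 0.27, so 8148.1 mm.
Per-layer scan time: 8148.1 / 2170 → 3.7549 s.
Time per layer = 3.7549 + 17.8 = 21.5549 s.
Total: 5260 × 21.5549 s = 113378.774 s → 31.49 hours.

31.49 hours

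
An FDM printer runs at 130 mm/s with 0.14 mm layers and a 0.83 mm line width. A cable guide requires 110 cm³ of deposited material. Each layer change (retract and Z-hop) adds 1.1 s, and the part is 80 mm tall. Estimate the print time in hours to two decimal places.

2.20 hours

Line area = 0.14 × 0.83 = 0.1162 mm².
Total extruded path = 110000/0.1162 = 946643.7 mm.
Time extruding = 946643.7 / 130 = 7281.9 s.
Layer count = ceil(80 / 0.14) = 572.
Layer-change overhead: 572 × 1.1 → 629.2 s.
Altogether 7281.9 + 629.2 = 7911.1 s, i.e. 2.20 hours.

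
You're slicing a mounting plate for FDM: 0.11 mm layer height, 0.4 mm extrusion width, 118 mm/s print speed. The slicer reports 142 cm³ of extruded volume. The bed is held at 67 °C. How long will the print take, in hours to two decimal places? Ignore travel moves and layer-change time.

7.60 hours

Line area = 0.11 × 0.4 = 0.044 mm².
Toolpath length = 142 cm³ / 0.044 mm² = 142000 / 0.044 = 3227272.7 mm.
Time extruding = 3227272.7 / 118, so 27349.8 s.
That's 27349.8 s → 7.60 hours.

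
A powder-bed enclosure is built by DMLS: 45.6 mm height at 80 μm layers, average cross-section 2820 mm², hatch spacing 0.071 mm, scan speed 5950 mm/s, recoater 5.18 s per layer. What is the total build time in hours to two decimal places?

1.88 hours

Layers = ⌈45.6/0.08⌉ = 570.
Scan path per layer = 2820 / 0.071, so 39718.3 mm.
Per-layer scan time: 39718.3 / 5950 → 6.6753 s.
Time per layer = 6.6753 + 5.18, so 11.8553 s.
570 layers × 11.8553 s/layer = 6757.521 s, i.e. 1.88 hours.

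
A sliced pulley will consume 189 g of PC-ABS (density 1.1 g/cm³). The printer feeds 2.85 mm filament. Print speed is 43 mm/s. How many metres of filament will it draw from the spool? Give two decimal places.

26.93 m

Volume = 189 g / 1.1 g·cm⁻³ = 171.8182 cm³ = 171818.2 mm³.
Filament cross-section = π × (2.85/2)² = 6.3794 mm².
L = V/A = 171818.2/6.3794 = 26933.29 mm → 26.93 m.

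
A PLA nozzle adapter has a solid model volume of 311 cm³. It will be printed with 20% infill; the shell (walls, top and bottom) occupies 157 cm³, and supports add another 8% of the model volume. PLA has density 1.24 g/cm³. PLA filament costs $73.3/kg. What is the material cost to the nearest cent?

$19.33

Infill region: 311 − 157 → 154 cm³.
Infill deposited = 0.20 × 154 = 30.8 cm³.
Support = 0.08 × 311, so 24.88 cm³.
Deposited volume = 157 + 30.8 + 24.88, so 212.68 cm³.
Mass = 212.68 × 1.24 = 263.7232 g.
At $73.3/kg: 263.7232/1000 × 73.3 = $19.33.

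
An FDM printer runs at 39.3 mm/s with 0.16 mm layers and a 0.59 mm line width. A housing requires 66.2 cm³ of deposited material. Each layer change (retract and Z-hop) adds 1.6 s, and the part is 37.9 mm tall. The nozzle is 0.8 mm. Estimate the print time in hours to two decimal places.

Line area = 0.16 × 0.59 = 0.0944 mm².
Total extruded path = 66200/0.0944 = 701271.2 mm.
Extrusion time = 701271.2 / 39.3, so 17844.1 s.
Number of layers: 37.9 / 0.16 → 237 (rounded up).
Non-print overhead: 237 × 1.6 → 379.2 s.
Total = 17844.1 + 379.2 = 18223.3 s = 5.06 hours.

5.06 hours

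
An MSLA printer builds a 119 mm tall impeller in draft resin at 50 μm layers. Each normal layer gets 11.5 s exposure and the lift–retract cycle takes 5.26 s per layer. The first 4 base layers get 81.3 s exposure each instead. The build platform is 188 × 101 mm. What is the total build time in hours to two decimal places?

11.16 hours

Layer count = ceil(119 / 0.05) = 2380.
Burn-in layers: 4 × (81.3 + 5.26) → 346.24 s.
Regular layers = 2376 × (11.5 + 5.26) = 39821.76 s.
Total = 346.24 + 39821.76 = 40168 s = 11.16 hours.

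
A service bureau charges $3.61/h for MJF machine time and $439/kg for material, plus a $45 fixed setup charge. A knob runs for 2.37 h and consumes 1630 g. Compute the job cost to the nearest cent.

$769.13

Machine-time cost = 3.61 × 2.37 = $8.5557.
Feedstock cost = 439 × 1630/1000, so $715.57.
Total = 8.5557 + 715.57 + 45 = 769.1257 ≈ $769.13.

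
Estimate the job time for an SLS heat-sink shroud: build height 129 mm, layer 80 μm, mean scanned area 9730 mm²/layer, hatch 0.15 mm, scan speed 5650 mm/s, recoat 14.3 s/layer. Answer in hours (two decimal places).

11.55 hours

Layer count = ceil(129 / 0.08) = 1613.
Per-layer scan distance: 9730 / 0.15 → 64866.7 mm.
Laser time per layer: 64866.7 / 5650 → 11.4808 s.
Per-layer time: 11.4808 + 14.3 → 25.7808 s.
Total: 1613 × 25.7808 s = 41584.4304 s → 11.55 hours.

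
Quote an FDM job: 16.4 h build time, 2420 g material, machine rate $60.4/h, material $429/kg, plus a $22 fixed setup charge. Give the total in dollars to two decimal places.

Machine cost = 60.4 × 16.4, so $990.56.
Feedstock cost = 429 × 2420/1000, so $1038.18.
Total = 990.56 + 1038.18 + 22 = $2050.74.

$2050.74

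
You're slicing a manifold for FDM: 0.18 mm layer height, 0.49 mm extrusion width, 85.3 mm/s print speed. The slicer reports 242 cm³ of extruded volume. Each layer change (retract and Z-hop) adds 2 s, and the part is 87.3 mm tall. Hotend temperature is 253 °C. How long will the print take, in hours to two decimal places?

Extrusion cross-section: 0.18 × 0.49 → 0.0882 mm².
Toolpath length = 242 cm³ / 0.0882 mm² = 242000 / 0.0882 = 2743764.2 mm.
Print-move time: 2743764.2 / 85.3 → 32166.1 s.
Layer count = ceil(87.3 / 0.18) = 485.
Layer-change overhead: 485 × 2 → 970 s.
Altogether 32166.1 + 970 = 33136.1 s, i.e. 9.20 hours.

9.20 hours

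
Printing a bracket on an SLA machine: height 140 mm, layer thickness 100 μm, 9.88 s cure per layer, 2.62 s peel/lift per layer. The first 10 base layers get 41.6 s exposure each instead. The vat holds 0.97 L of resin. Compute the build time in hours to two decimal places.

4.95 hours

Layer count = ceil(140 / 0.1) = 1400.
Base layers: 10 × (41.6 + 2.62) → 442.2 s.
Remaining layers: 1390 × (9.88 + 2.62) → 17375 s.
Total = 442.2 + 17375 = 17817.2 s = 4.95 hours.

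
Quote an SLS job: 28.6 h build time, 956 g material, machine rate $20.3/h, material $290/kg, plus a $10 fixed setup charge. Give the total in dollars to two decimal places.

$867.82

Time charge: 20.3 × 28.6 → $580.58.
Material cost: 290 × 956/1000 → $277.24.
Total = 580.58 + 277.24 + 10 = $867.82.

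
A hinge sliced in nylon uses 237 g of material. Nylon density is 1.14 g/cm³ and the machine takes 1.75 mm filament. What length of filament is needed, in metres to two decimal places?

Extruded volume: 237/1.14 = 207.8947 cm³ (207894.7 mm³).
Filament cross-section = π × (1.75/2)² = 2.4053 mm².
Length = 207894.7 / 2.4053 = 86431.92 mm = 86.43 m.

86.43 m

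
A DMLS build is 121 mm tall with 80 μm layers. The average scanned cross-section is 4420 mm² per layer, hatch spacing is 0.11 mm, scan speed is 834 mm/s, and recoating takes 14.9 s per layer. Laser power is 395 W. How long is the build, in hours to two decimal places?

Layers = ⌈121/0.08⌉ = 1513.
Per-layer scan distance = 4420 / 0.11 = 40181.8 mm.
Scan time per layer: 40181.8 / 834 → 48.1796 s.
Layer cycle: 48.1796 + 14.9 → 63.0796 s.
Total: 1513 × 63.0796 s = 95439.4348 s → 26.51 hours.

26.51 hours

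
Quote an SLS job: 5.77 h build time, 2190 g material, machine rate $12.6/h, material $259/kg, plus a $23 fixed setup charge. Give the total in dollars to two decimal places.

$662.91

Machine cost = 12.6 × 5.77 = $72.702.
Material cost = 259 × 2190/1000, so $567.21.
Adding setup: 72.702 + 567.21 + 23 → 662.912 ≈ $662.91.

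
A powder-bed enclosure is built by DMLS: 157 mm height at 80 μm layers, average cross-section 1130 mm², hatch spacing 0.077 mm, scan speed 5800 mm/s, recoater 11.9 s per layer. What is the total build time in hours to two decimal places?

Layers = ⌈157/0.08⌉ = 1963.
Hatch length per layer = 1130 / 0.077 = 14675.3 mm.
Laser time per layer = 14675.3 / 5800, so 2.5302 s.
Time per layer = 2.5302 + 11.9, so 14.4302 s.
Total: 1963 × 14.4302 s = 28326.4826 s → 7.87 hours.

7.87 hours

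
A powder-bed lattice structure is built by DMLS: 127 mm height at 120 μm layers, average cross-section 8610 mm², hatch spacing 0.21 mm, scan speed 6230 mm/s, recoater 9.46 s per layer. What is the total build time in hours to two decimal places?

Layer count = ceil(127 / 0.12) = 1059.
Hatch length per layer = 8610 / 0.21, so 41000 mm.
Scan time per layer: 41000 / 6230 → 6.5811 s.
Per-layer time: 6.5811 + 9.46 → 16.0411 s.
Build time = 1059 × 16.0411 = 16987.5249 s = 4.72 hours.

4.72 hours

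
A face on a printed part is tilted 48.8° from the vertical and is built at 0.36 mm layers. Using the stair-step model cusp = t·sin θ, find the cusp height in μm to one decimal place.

270.9 μm

sin(48.8°) = 0.7524, so cusp = 0.36 × 0.7524 = 0.270864 mm → 270.9 μm.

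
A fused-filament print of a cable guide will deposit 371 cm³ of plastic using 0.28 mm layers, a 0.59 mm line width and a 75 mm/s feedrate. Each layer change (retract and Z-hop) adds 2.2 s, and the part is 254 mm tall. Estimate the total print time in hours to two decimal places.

8.87 hours

Bead cross-section = 0.28 × 0.59, so 0.1652 mm².
Toolpath length = 371 cm³ / 0.1652 mm² = 371000 / 0.1652 = 2245762.7 mm.
Time extruding = 2245762.7 / 75 = 29943.5 s.
Number of layers: 254 / 0.28 → 908 (rounded up).
Non-print overhead = 908 × 2.2 = 1997.6 s.
Altogether 29943.5 + 1997.6 = 31941.1 s, i.e. 8.87 hours.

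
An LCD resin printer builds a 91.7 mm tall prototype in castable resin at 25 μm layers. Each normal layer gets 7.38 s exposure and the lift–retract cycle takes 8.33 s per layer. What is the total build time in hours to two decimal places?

Number of layers: 91.7 / 0.025 → 3668 (rounded up).
Each layer takes = 7.38 + 8.33, so 15.71 s.
Build time: 3668 × 15.71 s = 57624.28 s, i.e. 16.01 hours.

16.01 hours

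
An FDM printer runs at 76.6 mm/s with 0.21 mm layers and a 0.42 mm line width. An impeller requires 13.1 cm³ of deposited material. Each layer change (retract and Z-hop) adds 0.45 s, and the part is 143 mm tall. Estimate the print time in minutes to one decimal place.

Line area = 0.21 × 0.42 = 0.0882 mm².
Path length: 13100 mm³ / 0.0882 mm² → 148526.1 mm.
Time extruding = 148526.1 / 76.6, so 1939 s.
Layers = ⌈143/0.21⌉ = 681.
Z-hop total = 681 × 0.45 = 306.45 s.
Altogether 1939 + 306.45 = 2245.45 s, i.e. 37.4 minutes.

37.4 minutes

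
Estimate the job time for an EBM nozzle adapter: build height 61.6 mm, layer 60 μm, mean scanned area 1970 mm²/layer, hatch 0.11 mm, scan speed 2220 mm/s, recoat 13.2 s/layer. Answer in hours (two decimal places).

Layers = ⌈61.6/0.06⌉ = 1027.
Scan path per layer: 1970 / 0.11 → 17909.1 mm.
Scan time per layer: 17909.1 / 2220 → 8.0672 s.
Time per layer = 8.0672 + 13.2 = 21.2672 s.
1027 layers × 21.2672 s/layer = 21841.4144 s, i.e. 6.07 hours.

6.07 hours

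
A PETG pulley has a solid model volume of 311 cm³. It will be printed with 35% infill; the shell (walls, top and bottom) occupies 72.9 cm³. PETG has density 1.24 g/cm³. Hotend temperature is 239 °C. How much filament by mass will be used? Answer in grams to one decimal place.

193.7 g

Volume inside the shell: 311 − 72.9 → 238.1 cm³.
Infill volume = 0.35 × 238.1 = 83.335 cm³.
Total extruded: 72.9 + 83.335 → 156.235 cm³.
Mass: 156.235 × 1.24 → 193.7314 g.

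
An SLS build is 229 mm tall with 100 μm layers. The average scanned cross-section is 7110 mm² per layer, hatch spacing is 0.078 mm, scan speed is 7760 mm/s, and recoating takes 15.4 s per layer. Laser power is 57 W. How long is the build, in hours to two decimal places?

Layer count = ceil(229 / 0.1) = 2290.
Hatch length per layer = 7110 / 0.078 = 91153.8 mm.
Scan time per layer = 91153.8 / 7760 = 11.7466 s.
Per-layer time: 11.7466 + 15.4 → 27.1466 s.
Total: 2290 × 27.1466 s = 62165.714 s → 17.27 hours.

17.27 hours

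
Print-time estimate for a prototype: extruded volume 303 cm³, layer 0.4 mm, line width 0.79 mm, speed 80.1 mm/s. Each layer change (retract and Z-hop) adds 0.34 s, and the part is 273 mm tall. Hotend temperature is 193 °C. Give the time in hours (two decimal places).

Extrusion cross-section = 0.4 × 0.79, so 0.316 mm².
Path length: 303000 mm³ / 0.316 mm² → 958860.8 mm.
Time extruding = 958860.8 / 80.1, so 11970.8 s.
Layers = ⌈273/0.4⌉ = 683.
Layer-change overhead: 683 × 0.34 → 232.22 s.
Altogether 11970.8 + 232.22 = 12203.02 s, i.e. 3.39 hours.

3.39 hours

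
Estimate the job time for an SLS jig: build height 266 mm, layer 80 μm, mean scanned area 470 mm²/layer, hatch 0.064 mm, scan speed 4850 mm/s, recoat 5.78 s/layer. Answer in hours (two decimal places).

6.74 hours

Number of layers: 266 / 0.08 → 3325 (rounded up).
Per-layer scan distance = 470 / 0.064, so 7343.8 mm.
Laser time per layer = 7343.8 / 4850 = 1.5142 s.
Time per layer = 1.5142 + 5.78, so 7.2942 s.
Build time = 3325 × 7.2942 = 24253.215 s = 6.74 hours.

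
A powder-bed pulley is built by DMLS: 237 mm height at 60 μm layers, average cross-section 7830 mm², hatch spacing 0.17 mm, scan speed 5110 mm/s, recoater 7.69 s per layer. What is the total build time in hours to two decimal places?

18.33 hours

Layers = ⌈237/0.06⌉ = 3950.
Hatch length per layer = 7830 / 0.17, so 46058.8 mm.
Scan time per layer: 46058.8 / 5110 → 9.0135 s.
Layer cycle = 9.0135 + 7.69, so 16.7035 s.
Build time = 3950 × 16.7035 = 65978.825 s = 18.33 hours.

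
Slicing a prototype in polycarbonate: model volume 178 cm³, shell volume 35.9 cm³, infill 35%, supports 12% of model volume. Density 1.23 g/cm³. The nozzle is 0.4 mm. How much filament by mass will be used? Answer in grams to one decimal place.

Volume inside the shell = 178 − 35.9, so 142.1 cm³.
Infill volume = 0.35 × 142.1 = 49.735 cm³.
Support = 0.12 × 178 = 21.36 cm³.
Deposited volume = 35.9 + 49.735 + 21.36, so 106.995 cm³.
Mass = 106.995 × 1.23 = 131.60385 g.

131.6 g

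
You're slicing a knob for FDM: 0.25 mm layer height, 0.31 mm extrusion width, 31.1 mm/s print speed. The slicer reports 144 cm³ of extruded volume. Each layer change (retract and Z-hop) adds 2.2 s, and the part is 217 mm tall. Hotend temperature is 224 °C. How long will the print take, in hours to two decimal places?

Bead cross-section: 0.25 × 0.31 → 0.0775 mm².
Toolpath length = 144 cm³ / 0.0775 mm² = 144000 / 0.0775 = 1858064.5 mm.
Extrusion time = 1858064.5 / 31.1 = 59744.8 s.
Layers = ⌈217/0.25⌉ = 868.
Non-print overhead = 868 × 2.2, so 1909.6 s.
Altogether 59744.8 + 1909.6 = 61654.4 s, i.e. 17.13 hours.

17.13 hours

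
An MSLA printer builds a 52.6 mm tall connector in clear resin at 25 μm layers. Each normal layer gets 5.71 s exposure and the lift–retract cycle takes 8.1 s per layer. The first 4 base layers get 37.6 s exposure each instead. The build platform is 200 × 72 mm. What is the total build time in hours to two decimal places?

8.11 hours

Layers = ⌈52.6/0.025⌉ = 2104.
Burn-in layers = 4 × (37.6 + 8.1) = 182.8 s.
Remaining layers = 2100 × (5.71 + 8.1) = 29001 s.
Sum: 182.8 + 29001 = 29183.8 s → 8.11 hours.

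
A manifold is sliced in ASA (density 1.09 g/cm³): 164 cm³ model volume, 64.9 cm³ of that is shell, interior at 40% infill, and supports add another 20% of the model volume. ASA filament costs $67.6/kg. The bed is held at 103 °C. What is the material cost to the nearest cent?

Volume inside the shell = 164 − 64.9, so 99.1 cm³.
Infill deposited = 0.40 × 99.1, so 39.64 cm³.
Support = 0.20 × 164 = 32.8 cm³.
Deposited volume = 64.9 + 39.64 + 32.8 = 137.34 cm³.
Mass: 137.34 × 1.09 → 149.7006 g.
Cost = 149.7006 g / 1000 × $67.6/kg = $10.12.

$10.12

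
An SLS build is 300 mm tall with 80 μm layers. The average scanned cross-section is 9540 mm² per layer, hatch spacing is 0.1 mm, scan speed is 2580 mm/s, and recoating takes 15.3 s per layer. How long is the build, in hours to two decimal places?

Number of layers: 300 / 0.08 → 3750 (rounded up).
Per-layer scan distance = 9540 / 0.1, so 95400 mm.
Laser time per layer = 95400 / 2580, so 36.9767 s.
Time per layer = 36.9767 + 15.3 = 52.2767 s.
3750 layers × 52.2767 s/layer = 196037.625 s, i.e. 54.45 hours.

54.45 hours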